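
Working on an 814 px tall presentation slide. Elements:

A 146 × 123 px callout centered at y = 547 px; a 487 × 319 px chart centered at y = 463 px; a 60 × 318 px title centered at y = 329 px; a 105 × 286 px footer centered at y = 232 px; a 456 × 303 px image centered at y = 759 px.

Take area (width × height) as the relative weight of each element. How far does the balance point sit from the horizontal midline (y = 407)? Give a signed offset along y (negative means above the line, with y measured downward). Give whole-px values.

Areas: callout 146·123 = 17958, chart 487·319 = 155353, title 60·318 = 19080, footer 105·286 = 30030, image 456·303 = 138168. Total weight = 360589.
y-moment: 17958·547 + 155353·463 + 19080·329 + 30030·232 + 138168·759 = 199865257; centroid 199865257/360589 ≈ 554.27.
Against y = 407, that's 554.27 − 407 = 147.27.

≈ 147 px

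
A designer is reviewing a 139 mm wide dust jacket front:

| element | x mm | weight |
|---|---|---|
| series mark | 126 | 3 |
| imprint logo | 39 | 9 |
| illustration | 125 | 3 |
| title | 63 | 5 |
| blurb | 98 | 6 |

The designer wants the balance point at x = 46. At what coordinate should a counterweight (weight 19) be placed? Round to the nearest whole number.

x ≈ 3

With the counterweight, Σw becomes 3 + 9 + 3 + 5 + 6 + 19 = 45.
Along x: (2007 + 19·x) / 45 = 46 (existing moment 3·126 + 9·39 + 3·125 + 5·63 + 6·98 = 2007) ⇒ x = (2070 − 2007) / 19 ≈ 3.32.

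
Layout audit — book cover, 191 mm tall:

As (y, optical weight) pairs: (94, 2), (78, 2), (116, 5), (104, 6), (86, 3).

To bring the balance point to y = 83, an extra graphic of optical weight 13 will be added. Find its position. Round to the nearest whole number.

After adding the extra graphic, total weight = 2 + 2 + 5 + 6 + 3 + 13 = 31.
y: target moment 31×83 = 2573; current 2·94 + 2·78 + 5·116 + 6·104 + 3·86 = 1806; the extra graphic supplies 767, so y = 767/13 ≈ 59.00.

y ≈ 59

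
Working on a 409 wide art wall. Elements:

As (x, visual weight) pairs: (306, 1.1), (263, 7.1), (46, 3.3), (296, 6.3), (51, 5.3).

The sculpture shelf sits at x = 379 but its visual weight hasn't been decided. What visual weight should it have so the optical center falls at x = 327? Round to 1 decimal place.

Existing Σw = 23.1 (1.1 + 7.1 + 3.3 + 6.3 + 5.3); existing moment 1.1·306 + 7.1·263 + 3.3·46 + 6.3·296 + 5.3·51 = 4490.8.
Balance at x = 327 requires (4490.8 + w·379) / (23.1 + w) = 327.
Solving: w = (327·23.1 − 4490.8) / (379 − 327) = 3062.9 / 52 ≈ 58.90.

w ≈ 58.9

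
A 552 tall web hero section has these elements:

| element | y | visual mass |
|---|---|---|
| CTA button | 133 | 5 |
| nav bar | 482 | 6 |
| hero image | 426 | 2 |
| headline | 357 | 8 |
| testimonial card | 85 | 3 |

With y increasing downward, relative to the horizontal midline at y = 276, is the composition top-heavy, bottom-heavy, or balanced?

Total weight = 5 + 6 + 2 + 8 + 3 = 24.
y-moment: 5·133 + 6·482 + 2·426 + 8·357 + 3·85 = 7520; centroid 7520/24 ≈ 313.33.
Since 313.3 is below (larger y than) 276, the composition reads bottom-heavy.

bottom-heavy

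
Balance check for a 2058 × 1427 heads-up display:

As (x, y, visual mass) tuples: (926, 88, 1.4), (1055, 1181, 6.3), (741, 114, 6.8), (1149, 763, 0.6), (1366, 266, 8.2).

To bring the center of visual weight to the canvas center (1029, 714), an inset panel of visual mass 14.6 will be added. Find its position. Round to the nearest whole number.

(968, 1102)

New total weight: (1.4 + 6.3 + 6.8 + 0.6 + 8.2) + 14.6 = 37.9.
x: target moment 37.9×1029 = 38999.1; current 1.4·926 + 6.3·1055 + 6.8·741 + 0.6·1149 + 8.2·1366 = 24872.3; the inset panel supplies 14126.8, so x = 14126.8/14.6 ≈ 967.59.
y: target moment 37.9×714 = 27060.6; current 1.4·88 + 6.3·1181 + 6.8·114 + 0.6·763 + 8.2·266 = 10977.7; the inset panel supplies 16082.9, so y = 16082.9/14.6 ≈ 1101.57.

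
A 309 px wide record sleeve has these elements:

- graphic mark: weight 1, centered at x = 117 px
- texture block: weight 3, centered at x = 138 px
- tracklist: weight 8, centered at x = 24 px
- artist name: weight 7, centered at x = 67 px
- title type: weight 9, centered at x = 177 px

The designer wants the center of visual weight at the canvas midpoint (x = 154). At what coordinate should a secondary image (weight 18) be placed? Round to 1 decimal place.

x ≈ 238.8

With the secondary image, Σw becomes 1 + 3 + 8 + 7 + 9 + 18 = 46.
x: target moment 46×154 = 7084; current 1·117 + 3·138 + 8·24 + 7·67 + 9·177 = 2785; the secondary image supplies 4299, so x = 4299/18 ≈ 238.83.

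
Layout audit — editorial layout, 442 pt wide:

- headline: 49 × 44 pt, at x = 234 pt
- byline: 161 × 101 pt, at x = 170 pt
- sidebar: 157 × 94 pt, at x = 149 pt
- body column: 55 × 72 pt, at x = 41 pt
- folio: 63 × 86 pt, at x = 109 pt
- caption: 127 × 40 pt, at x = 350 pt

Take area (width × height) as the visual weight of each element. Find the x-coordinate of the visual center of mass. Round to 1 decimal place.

Areas → weights: headline 49·44 = 2156, byline 161·101 = 16261, sidebar 157·94 = 14758, body column 55·72 = 3960, folio 63·86 = 5418, caption 127·40 = 5080; Σw = 47633.
Σw·x = 7998738; x̄ = 7998738/47633 ≈ 167.92.

x ≈ 167.9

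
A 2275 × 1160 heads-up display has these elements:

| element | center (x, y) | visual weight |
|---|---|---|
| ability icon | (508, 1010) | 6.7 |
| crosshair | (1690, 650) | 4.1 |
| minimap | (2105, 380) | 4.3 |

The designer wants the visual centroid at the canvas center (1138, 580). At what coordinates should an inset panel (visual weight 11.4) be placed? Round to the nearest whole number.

(945, 378)

With the inset panel, Σw becomes 6.7 + 4.1 + 4.3 + 11.4 = 26.5.
Along x: (19384.1 + 11.4·x) / 26.5 = 1138 (existing moment 6.7·508 + 4.1·1690 + 4.3·2105 = 19384.1) ⇒ x = (30157.0 − 19384.1) / 11.4 ≈ 944.99.
Along y: (11066.0 + 11.4·y) / 26.5 = 580 (existing moment 6.7·1010 + 4.1·650 + 4.3·380 = 11066.0) ⇒ y = (15370.0 − 11066.0) / 11.4 ≈ 377.54.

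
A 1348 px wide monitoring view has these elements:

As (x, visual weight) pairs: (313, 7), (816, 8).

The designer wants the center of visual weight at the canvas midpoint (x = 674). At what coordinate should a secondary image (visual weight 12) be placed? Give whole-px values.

With the secondary image, Σw becomes 7 + 8 + 12 = 27.
x: need Σw·x = 27·674 = 18198. Existing = 7·313 + 8·816 = 8719. Remainder 9479 / 12 ≈ 789.92.

x ≈ 790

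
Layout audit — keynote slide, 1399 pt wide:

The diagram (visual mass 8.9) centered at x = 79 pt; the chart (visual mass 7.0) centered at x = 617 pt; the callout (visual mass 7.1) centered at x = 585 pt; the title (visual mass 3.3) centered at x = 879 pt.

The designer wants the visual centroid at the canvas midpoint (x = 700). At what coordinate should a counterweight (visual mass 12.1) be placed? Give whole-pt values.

With the counterweight, Σw becomes 8.9 + 7.0 + 7.1 + 3.3 + 12.1 = 38.4.
Along x: (12076.3 + 12.1·x) / 38.4 = 700 (existing moment 8.9·79 + 7.0·617 + 7.1·585 + 3.3·879 = 12076.3) ⇒ x = (26880.0 − 12076.3) / 12.1 ≈ 1223.45.

x ≈ 1223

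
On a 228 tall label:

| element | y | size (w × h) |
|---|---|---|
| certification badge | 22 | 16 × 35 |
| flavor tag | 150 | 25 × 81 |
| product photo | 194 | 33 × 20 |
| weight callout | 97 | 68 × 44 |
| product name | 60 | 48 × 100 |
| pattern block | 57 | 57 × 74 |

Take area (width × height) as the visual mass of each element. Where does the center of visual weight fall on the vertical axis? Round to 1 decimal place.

Areas → weights: certification badge 16·35 = 560, flavor tag 25·81 = 2025, product photo 33·20 = 660, weight callout 68·44 = 2992, product name 48·100 = 4800, pattern block 57·74 = 4218; Σw = 15255.
Σw·y = 1262760; ȳ = 1262760/15255 ≈ 82.78.

y ≈ 82.8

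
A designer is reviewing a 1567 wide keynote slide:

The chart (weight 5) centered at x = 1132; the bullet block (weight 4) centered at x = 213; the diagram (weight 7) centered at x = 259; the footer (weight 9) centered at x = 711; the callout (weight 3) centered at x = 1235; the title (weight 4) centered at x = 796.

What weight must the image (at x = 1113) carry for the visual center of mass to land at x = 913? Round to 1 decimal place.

w ≈ 38.0

Fixed elements: Σw = 5 + 4 + 7 + 9 + 3 + 4 = 32, Σw·x = 5·1132 + 4·213 + 7·259 + 9·711 + 3·1235 + 4·796 = 21613.
Balance at x = 913 requires (21613 + w·1113) / (32 + w) = 913.
Solving: w = (913·32 − 21613) / (1113 − 913) = 7603 / 200 ≈ 38.02.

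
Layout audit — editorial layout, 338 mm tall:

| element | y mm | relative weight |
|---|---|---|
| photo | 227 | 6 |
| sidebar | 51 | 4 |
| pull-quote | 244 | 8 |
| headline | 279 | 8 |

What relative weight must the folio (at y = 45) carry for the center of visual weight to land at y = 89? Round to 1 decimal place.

w ≈ 78.1

Fixed elements: Σw = 6 + 4 + 8 + 8 = 26, Σw·y = 6·227 + 4·51 + 8·244 + 8·279 = 5750.
For the centroid to hit 89: (5750 + w·45) / (26 + w) = 89.
Rearranging, w·(45 − 89) = 89·26 − 5750 = -3436, so w ≈ -3436/-44 = 78.09.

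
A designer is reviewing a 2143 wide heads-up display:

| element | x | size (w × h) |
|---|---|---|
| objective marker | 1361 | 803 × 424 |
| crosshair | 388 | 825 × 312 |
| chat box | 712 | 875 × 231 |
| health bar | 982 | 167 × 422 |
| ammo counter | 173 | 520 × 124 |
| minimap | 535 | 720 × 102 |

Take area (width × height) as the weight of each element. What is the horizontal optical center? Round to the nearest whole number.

x ≈ 820

Taking area as weight: objective marker 803·424 = 340472, crosshair 825·312 = 257400, chat box 875·231 = 202125, health bar 167·422 = 70474, ammo counter 520·124 = 64480, minimap 720·102 = 73440. Sum 1008391.
Σw·x = 826817500; x̄ = 826817500/1008391 ≈ 819.94.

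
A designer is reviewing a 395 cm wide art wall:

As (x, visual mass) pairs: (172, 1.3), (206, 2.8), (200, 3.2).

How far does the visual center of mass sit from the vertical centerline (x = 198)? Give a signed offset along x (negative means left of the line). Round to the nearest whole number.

Total weight = 1.3 + 2.8 + 3.2 = 7.3.
x-moment: 1.3·172 + 2.8·206 + 3.2·200 = 1440.4; centroid 1440.4/7.3 ≈ 197.32.
Offset from x = 198: 197.32 − 198 ≈ -0.68.

≈ -1 cm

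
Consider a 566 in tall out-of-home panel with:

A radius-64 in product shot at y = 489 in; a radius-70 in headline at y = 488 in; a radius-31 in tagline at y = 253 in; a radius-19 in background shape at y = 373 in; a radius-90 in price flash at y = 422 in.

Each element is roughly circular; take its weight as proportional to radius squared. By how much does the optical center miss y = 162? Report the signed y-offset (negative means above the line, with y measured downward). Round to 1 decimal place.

Weights ∝ r²: product shot 64² = 4096, headline 70² = 4900, tagline 31² = 961, background shape 19² = 361, price flash 90² = 8100; Σw = 18418.
Σw·y = 4096·489 + 4900·488 + 961·253 + 361·373 + 8100·422 = 8190130, so ȳ = 8190130/18418 ≈ 444.68.
Difference: 444.68 − 162 ≈ 282.68.

≈ 282.7 in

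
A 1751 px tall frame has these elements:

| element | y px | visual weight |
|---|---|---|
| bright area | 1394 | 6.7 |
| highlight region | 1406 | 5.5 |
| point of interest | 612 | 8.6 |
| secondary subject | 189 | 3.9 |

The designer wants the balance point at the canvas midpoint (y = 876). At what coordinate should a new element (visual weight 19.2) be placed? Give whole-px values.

With the new element, Σw becomes 6.7 + 5.5 + 8.6 + 3.9 + 19.2 = 43.9.
y: need Σw·y = 43.9·876 = 38456.4. Existing = 6.7·1394 + 5.5·1406 + 8.6·612 + 3.9·189 = 23073.1. Remainder 15383.3 / 19.2 ≈ 801.21.

y ≈ 801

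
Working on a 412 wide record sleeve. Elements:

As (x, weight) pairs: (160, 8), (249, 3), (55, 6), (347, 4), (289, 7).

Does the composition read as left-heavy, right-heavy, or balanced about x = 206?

balanced

Total weight = 8 + 3 + 6 + 4 + 7 = 28.
x-moment: 8·160 + 3·249 + 6·55 + 4·347 + 7·289 = 5768; centroid 5768/28 ≈ 206.00.
The centroid 206.00 matches the midline at 206, so the layout is balanced.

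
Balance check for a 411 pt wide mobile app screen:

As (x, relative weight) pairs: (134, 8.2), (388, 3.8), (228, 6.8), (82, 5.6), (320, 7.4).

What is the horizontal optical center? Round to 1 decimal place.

x ≈ 218.6

Weights sum to 8.2 + 3.8 + 6.8 + 5.6 + 7.4 = 31.8.
x-moment: 8.2·134 + 3.8·388 + 6.8·228 + 5.6·82 + 7.4·320 = 6950.8; centroid 6950.8/31.8 ≈ 218.58.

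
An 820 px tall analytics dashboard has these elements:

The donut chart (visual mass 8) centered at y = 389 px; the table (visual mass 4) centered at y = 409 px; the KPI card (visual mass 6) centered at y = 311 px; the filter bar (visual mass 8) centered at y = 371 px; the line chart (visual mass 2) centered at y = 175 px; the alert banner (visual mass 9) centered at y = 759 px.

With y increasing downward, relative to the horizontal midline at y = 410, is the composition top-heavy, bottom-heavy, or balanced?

bottom-heavy

Total weight = 8 + 4 + 6 + 8 + 2 + 9 = 37.
y-moment: 8·389 + 4·409 + 6·311 + 8·371 + 2·175 + 9·759 = 16763; centroid 16763/37 ≈ 453.05.
Since 453.1 is below (larger y than) 410, the composition reads bottom-heavy.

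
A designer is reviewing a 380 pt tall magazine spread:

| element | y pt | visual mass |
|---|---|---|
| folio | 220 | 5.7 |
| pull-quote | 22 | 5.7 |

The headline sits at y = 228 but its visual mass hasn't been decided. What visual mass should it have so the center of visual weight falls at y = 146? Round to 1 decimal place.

w ≈ 3.5

Known weights sum to 5.7 + 5.7 = 11.4; their moment is 5.7·220 + 5.7·22 = 1379.4.
Set Σw·y/Σw = 146: (1379.4 + 228w) = 146·(11.4 + w).
Solving: w = (146·11.4 − 1379.4) / (228 − 146) = 285.0 / 82 ≈ 3.48.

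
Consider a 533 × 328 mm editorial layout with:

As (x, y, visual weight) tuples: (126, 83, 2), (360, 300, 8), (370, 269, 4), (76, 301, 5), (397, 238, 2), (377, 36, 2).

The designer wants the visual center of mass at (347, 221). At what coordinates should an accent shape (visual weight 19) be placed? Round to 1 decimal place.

After adding the accent shape, total weight = 2 + 8 + 4 + 5 + 2 + 2 + 19 = 42.
x: need Σw·x = 42·347 = 14574. Existing = 2·126 + 8·360 + 4·370 + 5·76 + 2·397 + 2·377 = 6540. Remainder 8034 / 19 ≈ 422.84.
y: need Σw·y = 42·221 = 9282. Existing = 2·83 + 8·300 + 4·269 + 5·301 + 2·238 + 2·36 = 5695. Remainder 3587 / 19 ≈ 188.79.

(422.8, 188.8)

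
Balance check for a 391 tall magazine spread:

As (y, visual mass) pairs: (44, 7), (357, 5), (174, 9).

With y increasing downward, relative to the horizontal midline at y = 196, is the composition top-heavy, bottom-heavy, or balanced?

top-heavy

Σw = 7 + 5 + 9 = 21.
y: (7·44 + 5·357 + 9·174) / 21 = 3659 / 21 ≈ 174.24
174.2 vs midline 196 → top-heavy.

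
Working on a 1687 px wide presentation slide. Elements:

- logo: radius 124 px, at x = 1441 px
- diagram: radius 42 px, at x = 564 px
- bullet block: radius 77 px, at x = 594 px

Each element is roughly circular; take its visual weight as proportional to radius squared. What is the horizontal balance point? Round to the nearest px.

r² weights: logo 124² = 15376, diagram 42² = 1764, bullet block 77² = 5929. Total = 23069.
Σw·x = 15376·1441 + 1764·564 + 5929·594 = 26673538, so x̄ = 26673538/23069 ≈ 1156.25.

x ≈ 1156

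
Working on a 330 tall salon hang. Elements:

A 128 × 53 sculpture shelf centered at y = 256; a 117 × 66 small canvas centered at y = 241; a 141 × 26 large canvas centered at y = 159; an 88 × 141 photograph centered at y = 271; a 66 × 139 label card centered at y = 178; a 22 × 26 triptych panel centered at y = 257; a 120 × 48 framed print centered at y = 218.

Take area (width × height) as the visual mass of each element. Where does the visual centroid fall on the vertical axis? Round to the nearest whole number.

y ≈ 230

Taking area as weight: sculpture shelf 128·53 = 6784, small canvas 117·66 = 7722, large canvas 141·26 = 3666, photograph 88·141 = 12408, label card 66·139 = 9174, triptych panel 22·26 = 572, framed print 120·48 = 5760. Sum 46086.
y-moment: 6784·256 + 7722·241 + 3666·159 + 12408·271 + 9174·178 + 572·257 + 5760·218 = 10578824; centroid 10578824/46086 ≈ 229.55.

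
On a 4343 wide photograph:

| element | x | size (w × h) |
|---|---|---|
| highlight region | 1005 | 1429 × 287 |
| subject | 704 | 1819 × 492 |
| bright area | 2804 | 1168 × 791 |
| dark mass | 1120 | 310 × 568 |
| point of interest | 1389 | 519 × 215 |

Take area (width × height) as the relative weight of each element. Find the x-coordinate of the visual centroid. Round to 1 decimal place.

Areas: highlight region 1429·287 = 410123, subject 1819·492 = 894948, bright area 1168·791 = 923888, dark mass 310·568 = 176080, point of interest 519·215 = 111585. Total weight = 2516624.
x: (410123·1005 + 894948·704 + 923888·2804 + 176080·1120 + 111585·1389) / 2516624 = 3985000124 / 2516624 ≈ 1583.47

x ≈ 1583.5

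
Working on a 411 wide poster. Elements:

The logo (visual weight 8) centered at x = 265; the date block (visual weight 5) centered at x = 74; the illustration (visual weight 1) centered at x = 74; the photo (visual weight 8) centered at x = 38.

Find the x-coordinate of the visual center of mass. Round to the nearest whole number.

Total weight = 8 + 5 + 1 + 8 = 22.
Σw·x = 8·265 + 5·74 + 1·74 + 8·38 = 2868, so x̄ = 2868/22 ≈ 130.36.

x ≈ 130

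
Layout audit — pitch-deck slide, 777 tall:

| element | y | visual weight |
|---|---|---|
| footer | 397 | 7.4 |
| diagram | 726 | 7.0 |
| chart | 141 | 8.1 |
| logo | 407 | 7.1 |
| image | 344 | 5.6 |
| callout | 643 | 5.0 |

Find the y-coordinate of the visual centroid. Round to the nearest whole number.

y ≈ 428

Total weight = 7.4 + 7.0 + 8.1 + 7.1 + 5.6 + 5.0 = 40.2.
Σw·y = 17193.0; ȳ = 17193.0/40.2 ≈ 427.69.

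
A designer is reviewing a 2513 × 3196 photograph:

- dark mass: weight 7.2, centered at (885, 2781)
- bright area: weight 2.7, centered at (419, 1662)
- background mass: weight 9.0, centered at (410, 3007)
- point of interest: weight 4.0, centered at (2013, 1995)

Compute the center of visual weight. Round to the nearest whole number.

Σw = 7.2 + 2.7 + 9.0 + 4.0 = 22.9.
Σw·x = 7.2·885 + 2.7·419 + 9.0·410 + 4.0·2013 = 19245.3, so x̄ = 19245.3/22.9 ≈ 840.41.
Σw·y = 7.2·2781 + 2.7·1662 + 9.0·3007 + 4.0·1995 = 59553.6, so ȳ = 59553.6/22.9 ≈ 2600.59.

(840, 2601)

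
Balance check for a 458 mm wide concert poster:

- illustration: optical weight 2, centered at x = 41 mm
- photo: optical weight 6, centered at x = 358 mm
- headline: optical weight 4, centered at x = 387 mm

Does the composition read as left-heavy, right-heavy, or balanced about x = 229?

Total weight = 2 + 6 + 4 = 12.
Σw·x = 2·41 + 6·358 + 4·387 = 3778, so x̄ = 3778/12 ≈ 314.83.
314.8 vs midline 229 → right-heavy.

right-heavy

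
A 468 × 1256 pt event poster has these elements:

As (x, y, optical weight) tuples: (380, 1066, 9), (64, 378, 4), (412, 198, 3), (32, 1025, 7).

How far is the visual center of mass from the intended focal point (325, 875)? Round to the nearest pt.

Σw = 9 + 4 + 3 + 7 = 23.
Σw·x = 9·380 + 4·64 + 3·412 + 7·32 = 5136, so x̄ = 5136/23 ≈ 223.30.
Σw·y = 9·1066 + 4·378 + 3·198 + 7·1025 = 18875, so ȳ = 18875/23 ≈ 820.65.
Offset from (325, 875): Δx ≈ -101.70, Δy ≈ -54.35; distance = √(Δx² + Δy²) ≈ 115.31.

≈ 115 pt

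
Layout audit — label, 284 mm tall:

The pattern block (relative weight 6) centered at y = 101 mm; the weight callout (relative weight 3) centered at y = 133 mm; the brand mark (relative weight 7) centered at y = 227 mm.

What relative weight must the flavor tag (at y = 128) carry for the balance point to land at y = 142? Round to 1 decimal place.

w ≈ 23.0

Fixed elements: Σw = 6 + 3 + 7 = 16, Σw·y = 6·101 + 3·133 + 7·227 = 2594.
For the centroid to hit 142: (2594 + w·128) / (16 + w) = 142.
Solving: w = (142·16 − 2594) / (128 − 142) = -322 / -14 ≈ 23.00.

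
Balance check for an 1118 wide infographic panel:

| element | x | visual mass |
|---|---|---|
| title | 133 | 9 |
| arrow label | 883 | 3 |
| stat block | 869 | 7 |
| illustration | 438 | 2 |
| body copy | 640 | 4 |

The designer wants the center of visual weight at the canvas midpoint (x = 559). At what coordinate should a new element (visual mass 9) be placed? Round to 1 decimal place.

x ≈ 626.8

After adding the new element, total weight = 9 + 3 + 7 + 2 + 4 + 9 = 34.
x: target moment 34×559 = 19006; current 9·133 + 3·883 + 7·869 + 2·438 + 4·640 = 13365; the new element supplies 5641, so x = 5641/9 ≈ 626.78.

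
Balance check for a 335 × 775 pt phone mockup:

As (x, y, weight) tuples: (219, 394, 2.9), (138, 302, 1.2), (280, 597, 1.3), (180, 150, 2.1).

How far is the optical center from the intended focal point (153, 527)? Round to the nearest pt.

≈ 188 pt

Weights sum to 2.9 + 1.2 + 1.3 + 2.1 = 7.5.
x-moment: 2.9·219 + 1.2·138 + 1.3·280 + 2.1·180 = 1542.7; centroid 1542.7/7.5 ≈ 205.69.
y-moment: 2.9·394 + 1.2·302 + 1.3·597 + 2.1·150 = 2596.1; centroid 2596.1/7.5 ≈ 346.15.
Offset from (153, 527): Δx ≈ 52.69, Δy ≈ -180.85; distance = √(Δx² + Δy²) ≈ 188.37.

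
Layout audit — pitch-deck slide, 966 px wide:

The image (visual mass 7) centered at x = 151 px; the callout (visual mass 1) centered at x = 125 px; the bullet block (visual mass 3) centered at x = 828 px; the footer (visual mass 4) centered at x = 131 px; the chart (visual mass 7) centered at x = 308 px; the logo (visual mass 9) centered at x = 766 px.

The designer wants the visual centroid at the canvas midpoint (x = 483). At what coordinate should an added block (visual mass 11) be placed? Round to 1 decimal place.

With the added block, Σw becomes 7 + 1 + 3 + 4 + 7 + 9 + 11 = 42.
x: target moment 42×483 = 20286; current 7·151 + 1·125 + 3·828 + 4·131 + 7·308 + 9·766 = 13240; the added block supplies 7046, so x = 7046/11 ≈ 640.55.

x ≈ 640.5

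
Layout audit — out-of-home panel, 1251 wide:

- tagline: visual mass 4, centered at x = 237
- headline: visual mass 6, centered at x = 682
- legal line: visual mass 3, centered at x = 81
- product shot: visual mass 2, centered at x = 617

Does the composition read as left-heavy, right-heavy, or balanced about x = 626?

left-heavy

Weights sum to 4 + 6 + 3 + 2 = 15.
Σw·x = 4·237 + 6·682 + 3·81 + 2·617 = 6517, so x̄ = 6517/15 ≈ 434.47.
434.5 lies left of the midline 626, so the layout is left-heavy.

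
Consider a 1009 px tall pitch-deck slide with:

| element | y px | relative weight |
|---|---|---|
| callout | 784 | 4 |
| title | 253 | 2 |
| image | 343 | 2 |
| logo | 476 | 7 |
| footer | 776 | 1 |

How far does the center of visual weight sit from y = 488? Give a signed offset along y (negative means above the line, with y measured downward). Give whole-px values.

≈ 39 px

Total weight = 4 + 2 + 2 + 7 + 1 = 16.
y-moment: 4·784 + 2·253 + 2·343 + 7·476 + 1·776 = 8436; centroid 8436/16 ≈ 527.25.
Offset from y = 488: 527.25 − 488 ≈ 39.25.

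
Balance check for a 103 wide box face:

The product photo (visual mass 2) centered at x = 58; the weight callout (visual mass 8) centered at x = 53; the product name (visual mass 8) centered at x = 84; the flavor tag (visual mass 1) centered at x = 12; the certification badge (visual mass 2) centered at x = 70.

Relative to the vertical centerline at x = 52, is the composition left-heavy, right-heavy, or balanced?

Σw = 2 + 8 + 8 + 1 + 2 = 21.
x-moment: 2·58 + 8·53 + 8·84 + 1·12 + 2·70 = 1364; centroid 1364/21 ≈ 64.95.
65.0 lies right of the midline 52, so the layout is right-heavy.

right-heavy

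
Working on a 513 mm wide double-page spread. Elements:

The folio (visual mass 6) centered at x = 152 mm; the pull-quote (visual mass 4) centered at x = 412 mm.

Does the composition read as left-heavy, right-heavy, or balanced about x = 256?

Weights sum to 6 + 4 = 10.
x-moment: 6·152 + 4·412 = 2560; centroid 2560/10 ≈ 256.00.
The centroid 256.00 matches the midline at 256, so the layout is balanced.

balanced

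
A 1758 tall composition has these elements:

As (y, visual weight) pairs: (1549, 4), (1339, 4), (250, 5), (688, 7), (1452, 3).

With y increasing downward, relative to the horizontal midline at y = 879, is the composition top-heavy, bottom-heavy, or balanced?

Σw = 4 + 4 + 5 + 7 + 3 = 23.
y-moment: 4·1549 + 4·1339 + 5·250 + 7·688 + 3·1452 = 21974; centroid 21974/23 ≈ 955.39.
955.4 lies below (larger y than) the midline 879, so the layout is bottom-heavy.

bottom-heavy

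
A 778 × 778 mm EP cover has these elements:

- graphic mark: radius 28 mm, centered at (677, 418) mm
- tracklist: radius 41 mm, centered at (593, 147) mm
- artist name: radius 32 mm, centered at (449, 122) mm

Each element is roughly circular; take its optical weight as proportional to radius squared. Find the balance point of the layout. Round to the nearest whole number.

(570, 201)

Weights ∝ r²: graphic mark 28² = 784, tracklist 41² = 1681, artist name 32² = 1024; Σw = 3489.
Σw·x = 784·677 + 1681·593 + 1024·449 = 1987377, so x̄ = 1987377/3489 ≈ 569.61.
Σw·y = 784·418 + 1681·147 + 1024·122 = 699747, so ȳ = 699747/3489 ≈ 200.56.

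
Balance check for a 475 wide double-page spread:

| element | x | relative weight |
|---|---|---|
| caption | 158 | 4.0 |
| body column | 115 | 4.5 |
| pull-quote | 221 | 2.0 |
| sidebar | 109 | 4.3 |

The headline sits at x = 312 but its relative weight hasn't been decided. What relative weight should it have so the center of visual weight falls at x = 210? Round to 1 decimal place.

Existing Σw = 14.8 (4.0 + 4.5 + 2.0 + 4.3); existing moment 4.0·158 + 4.5·115 + 2.0·221 + 4.3·109 = 2060.2.
Set Σw·x/Σw = 210: (2060.2 + 312w) = 210·(14.8 + w).
So w = (210·14.8 − 2060.2)/(312 − 210) = 1047.8/102 ≈ 10.27.

w ≈ 10.3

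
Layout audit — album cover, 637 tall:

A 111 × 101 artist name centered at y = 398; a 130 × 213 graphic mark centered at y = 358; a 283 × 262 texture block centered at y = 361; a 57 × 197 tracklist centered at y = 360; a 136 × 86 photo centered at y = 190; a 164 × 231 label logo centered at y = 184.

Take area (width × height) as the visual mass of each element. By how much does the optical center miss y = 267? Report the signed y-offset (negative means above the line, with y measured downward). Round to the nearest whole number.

Areas → weights: artist name 111·101 = 11211, graphic mark 130·213 = 27690, texture block 283·262 = 74146, tracklist 57·197 = 11229, photo 136·86 = 11696, label logo 164·231 = 37884; Σw = 173856.
Σw·y = 11211·398 + 27690·358 + 74146·361 + 11229·360 + 11696·190 + 37884·184 = 54377040, so ȳ = 54377040/173856 ≈ 312.77.
Offset from y = 267: 312.77 − 267 ≈ 45.77.

≈ 46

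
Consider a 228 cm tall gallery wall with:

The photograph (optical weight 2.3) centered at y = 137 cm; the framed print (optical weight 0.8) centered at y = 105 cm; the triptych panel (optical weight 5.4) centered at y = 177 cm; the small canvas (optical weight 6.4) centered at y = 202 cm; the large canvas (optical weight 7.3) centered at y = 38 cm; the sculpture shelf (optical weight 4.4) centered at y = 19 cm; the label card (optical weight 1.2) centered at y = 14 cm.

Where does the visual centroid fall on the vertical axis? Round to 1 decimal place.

y ≈ 108.8

Σw = 2.3 + 0.8 + 5.4 + 6.4 + 7.3 + 4.4 + 1.2 = 27.8.
Σw·y = 3025.5; ȳ = 3025.5/27.8 ≈ 108.83.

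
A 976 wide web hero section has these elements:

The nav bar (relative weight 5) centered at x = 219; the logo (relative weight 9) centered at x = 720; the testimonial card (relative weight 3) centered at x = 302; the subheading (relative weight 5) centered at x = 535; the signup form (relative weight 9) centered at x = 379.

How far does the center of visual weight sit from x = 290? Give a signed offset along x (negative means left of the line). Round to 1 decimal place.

≈ 179.9

Σw = 5 + 9 + 3 + 5 + 9 = 31.
Σw·x = 5·219 + 9·720 + 3·302 + 5·535 + 9·379 = 14567, so x̄ = 14567/31 ≈ 469.90.
Offset from x = 290: 469.90 − 290 ≈ 179.90.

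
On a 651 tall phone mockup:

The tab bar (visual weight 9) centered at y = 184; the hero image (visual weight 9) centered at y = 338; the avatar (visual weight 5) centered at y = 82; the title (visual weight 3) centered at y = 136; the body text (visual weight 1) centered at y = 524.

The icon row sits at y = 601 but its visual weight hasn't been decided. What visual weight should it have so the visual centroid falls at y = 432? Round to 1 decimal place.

Fixed elements: Σw = 9 + 9 + 5 + 3 + 1 = 27, Σw·y = 9·184 + 9·338 + 5·82 + 3·136 + 1·524 = 6040.
For the centroid to hit 432: (6040 + w·601) / (27 + w) = 432.
So w = (432·27 − 6040)/(601 − 432) = 5624/169 ≈ 33.28.

w ≈ 33.3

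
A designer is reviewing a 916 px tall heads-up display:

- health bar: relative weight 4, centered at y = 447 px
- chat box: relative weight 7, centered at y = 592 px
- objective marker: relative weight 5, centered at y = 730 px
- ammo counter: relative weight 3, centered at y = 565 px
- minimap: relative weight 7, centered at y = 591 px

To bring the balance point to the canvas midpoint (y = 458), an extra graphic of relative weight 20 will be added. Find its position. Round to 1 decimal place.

After adding the extra graphic, total weight = 4 + 7 + 5 + 3 + 7 + 20 = 46.
y: need Σw·y = 46·458 = 21068. Existing = 4·447 + 7·592 + 5·730 + 3·565 + 7·591 = 15414. Remainder 5654 / 20 ≈ 282.70.

y ≈ 282.7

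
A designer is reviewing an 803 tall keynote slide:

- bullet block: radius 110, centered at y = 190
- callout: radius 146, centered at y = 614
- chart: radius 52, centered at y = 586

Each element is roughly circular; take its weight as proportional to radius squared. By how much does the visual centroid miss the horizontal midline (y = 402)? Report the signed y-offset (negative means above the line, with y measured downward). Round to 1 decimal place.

r² weights: bullet block 110² = 12100, callout 146² = 21316, chart 52² = 2704. Total = 36120.
y: (12100·190 + 21316·614 + 2704·586) / 36120 = 16971568 / 36120 ≈ 469.87
Difference: 469.87 − 402 ≈ 67.87.

≈ 67.9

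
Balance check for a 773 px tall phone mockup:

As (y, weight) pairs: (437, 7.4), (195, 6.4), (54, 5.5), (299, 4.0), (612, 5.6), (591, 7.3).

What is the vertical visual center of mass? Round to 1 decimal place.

y ≈ 378.9

Total weight = 7.4 + 6.4 + 5.5 + 4.0 + 5.6 + 7.3 = 36.2.
y-moment: 7.4·437 + 6.4·195 + 5.5·54 + 4.0·299 + 5.6·612 + 7.3·591 = 13716.3; centroid 13716.3/36.2 ≈ 378.90.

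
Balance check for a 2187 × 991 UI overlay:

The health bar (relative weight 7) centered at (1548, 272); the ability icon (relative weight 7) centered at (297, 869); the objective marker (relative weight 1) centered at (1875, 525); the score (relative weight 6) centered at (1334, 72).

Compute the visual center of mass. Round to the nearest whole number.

(1085, 426)

Σw = 7 + 7 + 1 + 6 = 21.
x: (7·1548 + 7·297 + 1·1875 + 6·1334) / 21 = 22794 / 21 ≈ 1085.43
y: (7·272 + 7·869 + 1·525 + 6·72) / 21 = 8944 / 21 ≈ 425.90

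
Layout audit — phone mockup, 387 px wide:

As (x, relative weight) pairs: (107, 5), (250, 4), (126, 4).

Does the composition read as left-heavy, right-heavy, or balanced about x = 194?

Σw = 5 + 4 + 4 = 13.
x-moment: 5·107 + 4·250 + 4·126 = 2039; centroid 2039/13 ≈ 156.85.
156.8 vs midline 194 → left-heavy.

left-heavy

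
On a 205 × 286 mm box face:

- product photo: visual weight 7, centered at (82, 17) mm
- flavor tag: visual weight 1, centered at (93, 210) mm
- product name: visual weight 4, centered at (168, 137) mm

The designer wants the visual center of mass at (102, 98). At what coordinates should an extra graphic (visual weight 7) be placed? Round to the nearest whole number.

(86, 141)

After adding the extra graphic, total weight = 7 + 1 + 4 + 7 = 19.
x: need Σw·x = 19·102 = 1938. Existing = 7·82 + 1·93 + 4·168 = 1339. Remainder 599 / 7 ≈ 85.57.
y: need Σw·y = 19·98 = 1862. Existing = 7·17 + 1·210 + 4·137 = 877. Remainder 985 / 7 ≈ 140.71.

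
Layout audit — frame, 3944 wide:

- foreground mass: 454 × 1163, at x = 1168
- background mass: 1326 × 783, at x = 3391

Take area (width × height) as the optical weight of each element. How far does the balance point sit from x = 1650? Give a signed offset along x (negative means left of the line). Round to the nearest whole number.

≈ 992

Areas: foreground mass 454·1163 = 528002, background mass 1326·783 = 1038258. Total weight = 1566260.
Σw·x = 528002·1168 + 1038258·3391 = 4137439214, so x̄ = 4137439214/1566260 ≈ 2641.60.
Difference: 2641.60 − 1650 ≈ 991.60.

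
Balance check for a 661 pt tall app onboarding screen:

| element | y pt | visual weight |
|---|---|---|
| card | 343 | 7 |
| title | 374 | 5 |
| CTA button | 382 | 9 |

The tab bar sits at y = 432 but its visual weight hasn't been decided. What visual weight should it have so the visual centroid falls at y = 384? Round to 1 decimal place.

Existing Σw = 21 (7 + 5 + 9); existing moment 7·343 + 5·374 + 9·382 = 7709.
For the centroid to hit 384: (7709 + w·432) / (21 + w) = 384.
Solving: w = (384·21 − 7709) / (432 − 384) = 355 / 48 ≈ 7.40.

w ≈ 7.4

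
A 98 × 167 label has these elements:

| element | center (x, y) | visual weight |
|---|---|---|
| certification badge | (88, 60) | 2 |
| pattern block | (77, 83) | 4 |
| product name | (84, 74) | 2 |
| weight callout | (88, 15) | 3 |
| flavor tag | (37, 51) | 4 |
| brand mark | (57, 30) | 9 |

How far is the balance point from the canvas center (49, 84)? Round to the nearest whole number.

≈ 41

Total weight = 2 + 4 + 2 + 3 + 4 + 9 = 24.
Σw·x = 1577; x̄ = 1577/24 ≈ 65.71.
y: moment 1119 / weight 24 ≈ 46.62
Offset from (49, 84): Δx ≈ 16.71, Δy ≈ -37.38; distance = √(Δx² + Δy²) ≈ 40.94.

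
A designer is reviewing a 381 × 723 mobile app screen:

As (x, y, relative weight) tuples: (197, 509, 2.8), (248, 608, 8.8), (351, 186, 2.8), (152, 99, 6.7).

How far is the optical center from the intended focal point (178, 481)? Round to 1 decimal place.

Σw = 2.8 + 8.8 + 2.8 + 6.7 = 21.1.
x-moment: 2.8·197 + 8.8·248 + 2.8·351 + 6.7·152 = 4735.2; centroid 4735.2/21.1 ≈ 224.42.
y-moment: 2.8·509 + 8.8·608 + 2.8·186 + 6.7·99 = 7959.7; centroid 7959.7/21.1 ≈ 377.24.
From (178, 481): dx = 46.42, dy = -103.76, so the distance is √(dx²+dy²) ≈ 113.67.

≈ 113.7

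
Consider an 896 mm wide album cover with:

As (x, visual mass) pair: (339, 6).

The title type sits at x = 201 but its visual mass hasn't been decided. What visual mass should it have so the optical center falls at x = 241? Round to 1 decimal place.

The single fixed element contributes weight 6, moment 6·339 = 2034.
For the centroid to hit 241: (2034 + w·201) / (6 + w) = 241.
Rearranging, w·(201 − 241) = 241·6 − 2034 = -588, so w ≈ -588/-40 = 14.70.

w ≈ 14.7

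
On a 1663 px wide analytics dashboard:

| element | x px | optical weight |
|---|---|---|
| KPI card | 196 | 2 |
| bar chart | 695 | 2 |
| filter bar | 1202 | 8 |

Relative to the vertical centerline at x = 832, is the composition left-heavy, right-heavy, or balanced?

right-heavy

Weights sum to 2 + 2 + 8 = 12.
Σw·x = 2·196 + 2·695 + 8·1202 = 11398, so x̄ = 11398/12 ≈ 949.83.
949.8 lies right of the midline 832, so the layout is right-heavy.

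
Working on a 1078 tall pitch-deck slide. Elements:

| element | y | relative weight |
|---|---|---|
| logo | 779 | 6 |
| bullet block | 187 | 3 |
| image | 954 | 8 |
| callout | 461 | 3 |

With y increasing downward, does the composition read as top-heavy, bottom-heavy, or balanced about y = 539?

Total weight = 6 + 3 + 8 + 3 = 20.
y-moment: 6·779 + 3·187 + 8·954 + 3·461 = 14250; centroid 14250/20 ≈ 712.50.
712.5 lies below (larger y than) the midline 539, so the layout is bottom-heavy.

bottom-heavy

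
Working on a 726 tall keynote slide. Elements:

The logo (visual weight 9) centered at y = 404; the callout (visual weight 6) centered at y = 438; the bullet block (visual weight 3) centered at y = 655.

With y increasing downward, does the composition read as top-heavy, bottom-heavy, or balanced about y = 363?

bottom-heavy

Σw = 9 + 6 + 3 = 18.
Σw·y = 9·404 + 6·438 + 3·655 = 8229, so ȳ = 8229/18 ≈ 457.17.
Since 457.2 is below (larger y than) 363, the composition reads bottom-heavy.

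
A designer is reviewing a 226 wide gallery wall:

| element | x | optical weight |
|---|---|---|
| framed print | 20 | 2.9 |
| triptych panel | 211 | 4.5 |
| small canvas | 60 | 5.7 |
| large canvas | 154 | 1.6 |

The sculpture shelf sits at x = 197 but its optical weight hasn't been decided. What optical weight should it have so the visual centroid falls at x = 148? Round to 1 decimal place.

w ≈ 11.8

Fixed elements: Σw = 2.9 + 4.5 + 5.7 + 1.6 = 14.7, Σw·x = 2.9·20 + 4.5·211 + 5.7·60 + 1.6·154 = 1595.9.
Balance at x = 148 requires (1595.9 + w·197) / (14.7 + w) = 148.
So w = (148·14.7 − 1595.9)/(197 − 148) = 579.7/49 ≈ 11.83.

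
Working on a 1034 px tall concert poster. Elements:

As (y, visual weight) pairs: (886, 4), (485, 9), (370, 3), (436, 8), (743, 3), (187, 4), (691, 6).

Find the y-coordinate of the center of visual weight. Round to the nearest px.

y ≈ 531

Σw = 4 + 9 + 3 + 8 + 3 + 4 + 6 = 37.
Σw·y = 19630; ȳ = 19630/37 ≈ 530.54.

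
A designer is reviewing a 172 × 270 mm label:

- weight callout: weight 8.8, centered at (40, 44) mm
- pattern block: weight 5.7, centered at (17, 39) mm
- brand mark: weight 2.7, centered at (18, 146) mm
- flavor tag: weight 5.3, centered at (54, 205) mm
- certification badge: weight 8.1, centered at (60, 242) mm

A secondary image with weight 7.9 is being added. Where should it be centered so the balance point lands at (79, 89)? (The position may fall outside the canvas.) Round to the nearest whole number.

New total weight: (8.8 + 5.7 + 2.7 + 5.3 + 8.1) + 7.9 = 38.5.
Along x: (1269.7 + 7.9·x) / 38.5 = 79 (existing moment 8.8·40 + 5.7·17 + 2.7·18 + 5.3·54 + 8.1·60 = 1269.7) ⇒ x = (3041.5 − 1269.7) / 7.9 ≈ 224.28.
Along y: (4050.4 + 7.9·y) / 38.5 = 89 (existing moment 8.8·44 + 5.7·39 + 2.7·146 + 5.3·205 + 8.1·242 = 4050.4) ⇒ y = (3426.5 − 4050.4) / 7.9 ≈ -78.97.

(224, -79)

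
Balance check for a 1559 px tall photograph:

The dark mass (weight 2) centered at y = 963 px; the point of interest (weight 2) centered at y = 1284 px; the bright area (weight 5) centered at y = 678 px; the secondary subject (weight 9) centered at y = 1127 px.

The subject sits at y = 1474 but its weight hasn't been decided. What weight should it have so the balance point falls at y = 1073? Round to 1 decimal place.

Fixed elements: Σw = 2 + 2 + 5 + 9 = 18, Σw·y = 2·963 + 2·1284 + 5·678 + 9·1127 = 18027.
Set Σw·y/Σw = 1073: (18027 + 1474w) = 1073·(18 + w).
Solving: w = (1073·18 − 18027) / (1474 − 1073) = 1287 / 401 ≈ 3.21.

w ≈ 3.2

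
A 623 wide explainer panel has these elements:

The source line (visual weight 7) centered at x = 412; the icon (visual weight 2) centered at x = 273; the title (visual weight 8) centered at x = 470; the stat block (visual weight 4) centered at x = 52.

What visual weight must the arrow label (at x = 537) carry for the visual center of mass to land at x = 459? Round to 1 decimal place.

Known weights sum to 7 + 2 + 8 + 4 = 21; their moment is 7·412 + 2·273 + 8·470 + 4·52 = 7398.
Set Σw·x/Σw = 459: (7398 + 537w) = 459·(21 + w).
So w = (459·21 − 7398)/(537 − 459) = 2241/78 ≈ 28.73.

w ≈ 28.7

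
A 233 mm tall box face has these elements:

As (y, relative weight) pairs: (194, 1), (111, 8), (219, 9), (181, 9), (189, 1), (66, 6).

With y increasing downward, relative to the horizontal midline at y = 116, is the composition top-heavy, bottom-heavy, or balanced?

bottom-heavy

Σw = 1 + 8 + 9 + 9 + 1 + 6 = 34.
Σw·y = 1·194 + 8·111 + 9·219 + 9·181 + 1·189 + 6·66 = 5267, so ȳ = 5267/34 ≈ 154.91.
154.9 vs midline 116 → bottom-heavy.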